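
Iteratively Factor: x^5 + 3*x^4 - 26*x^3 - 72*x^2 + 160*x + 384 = (x + 2)*(x^4 + x^3 - 28*x^2 - 16*x + 192) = (x - 3)*(x + 2)*(x^3 + 4*x^2 - 16*x - 64) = (x - 3)*(x + 2)*(x + 4)*(x^2 - 16) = (x - 3)*(x + 2)*(x + 4)^2*(x - 4)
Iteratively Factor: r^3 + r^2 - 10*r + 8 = (r - 1)*(r^2 + 2*r - 8) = (r - 1)*(r + 4)*(r - 2)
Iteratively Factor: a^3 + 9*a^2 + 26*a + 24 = (a + 4)*(a^2 + 5*a + 6) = (a + 3)*(a + 4)*(a + 2)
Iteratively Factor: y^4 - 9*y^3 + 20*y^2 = (y - 4)*(y^3 - 5*y^2) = y*(y - 4)*(y^2 - 5*y) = y*(y - 5)*(y - 4)*(y)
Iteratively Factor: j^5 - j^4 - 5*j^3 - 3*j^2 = (j + 1)*(j^4 - 2*j^3 - 3*j^2) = (j + 1)^2*(j^3 - 3*j^2) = (j - 3)*(j + 1)^2*(j^2) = j*(j - 3)*(j + 1)^2*(j)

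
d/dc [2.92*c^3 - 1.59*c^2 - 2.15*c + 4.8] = 8.76*c^2 - 3.18*c - 2.15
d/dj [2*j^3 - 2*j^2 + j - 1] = 6*j^2 - 4*j + 1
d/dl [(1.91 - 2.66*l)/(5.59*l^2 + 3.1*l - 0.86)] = (14.8694*l^2 - 21.3538*l - 3.6334)/(31.2481*l^4 + 34.658*l^3 - 0.00479999999999769*l^2 - 5.332*l + 0.7396)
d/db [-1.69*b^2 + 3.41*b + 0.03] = 3.41 - 3.38*b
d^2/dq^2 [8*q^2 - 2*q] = 16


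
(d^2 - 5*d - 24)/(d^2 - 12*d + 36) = (d^2 - 5*d - 24)/(d^2 - 12*d + 36)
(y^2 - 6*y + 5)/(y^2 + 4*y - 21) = (y^2 - 6*y + 5)/(y^2 + 4*y - 21)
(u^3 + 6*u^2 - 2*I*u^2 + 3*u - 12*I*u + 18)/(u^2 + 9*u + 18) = (u^2 - 2*I*u + 3)/(u + 3)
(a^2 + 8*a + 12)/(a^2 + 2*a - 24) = (a + 2)/(a - 4)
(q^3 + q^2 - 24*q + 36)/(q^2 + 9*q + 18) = (q^2 - 5*q + 6)/(q + 3)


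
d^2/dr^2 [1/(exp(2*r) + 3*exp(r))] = (-(exp(r) + 3)*(4*exp(r) + 3) + 2*(2*exp(r) + 3)^2)*exp(-r)/(exp(r) + 3)^3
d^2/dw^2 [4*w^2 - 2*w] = 8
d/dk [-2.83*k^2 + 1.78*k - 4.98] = 1.78 - 5.66*k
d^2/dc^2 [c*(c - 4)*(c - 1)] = 6*c - 10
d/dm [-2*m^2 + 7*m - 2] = 7 - 4*m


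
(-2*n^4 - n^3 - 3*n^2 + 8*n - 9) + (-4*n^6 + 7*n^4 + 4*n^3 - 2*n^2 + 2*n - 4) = -4*n^6 + 5*n^4 + 3*n^3 - 5*n^2 + 10*n - 13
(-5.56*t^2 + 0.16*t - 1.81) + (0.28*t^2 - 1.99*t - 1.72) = -5.28*t^2 - 1.83*t - 3.53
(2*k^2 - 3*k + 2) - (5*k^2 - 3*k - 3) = 5 - 3*k^2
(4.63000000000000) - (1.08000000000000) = 3.55000000000000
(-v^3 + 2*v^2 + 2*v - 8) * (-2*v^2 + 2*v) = 2*v^5 - 6*v^4 + 20*v^2 - 16*v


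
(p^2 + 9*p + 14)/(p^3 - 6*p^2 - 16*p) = (p + 7)/(p*(p - 8))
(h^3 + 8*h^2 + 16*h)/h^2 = h + 8 + 16/h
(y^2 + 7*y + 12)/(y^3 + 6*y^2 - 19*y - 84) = (y + 4)/(y^2 + 3*y - 28)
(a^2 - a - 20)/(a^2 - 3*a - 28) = (a - 5)/(a - 7)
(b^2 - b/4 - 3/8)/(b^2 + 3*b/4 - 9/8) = (2*b + 1)/(2*b + 3)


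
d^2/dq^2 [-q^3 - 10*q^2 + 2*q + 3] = -6*q - 20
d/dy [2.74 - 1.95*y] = -1.95000000000000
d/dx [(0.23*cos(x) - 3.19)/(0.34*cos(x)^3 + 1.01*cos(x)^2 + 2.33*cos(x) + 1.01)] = (0.1564*cos(x)^3 - 3.0215*cos(x)^2 - 6.4438*cos(x) - 7.665)*sin(x)/(0.1156*cos(x)^6 + 0.6868*cos(x)^5 + 2.6045*cos(x)^4 + 5.3934*cos(x)^3 + 7.4691*cos(x)^2 + 4.7066*cos(x) + 1.0201)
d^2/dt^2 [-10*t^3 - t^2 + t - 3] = -60*t - 2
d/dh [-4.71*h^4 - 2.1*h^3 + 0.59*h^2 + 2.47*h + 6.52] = -18.84*h^3 - 6.3*h^2 + 1.18*h + 2.47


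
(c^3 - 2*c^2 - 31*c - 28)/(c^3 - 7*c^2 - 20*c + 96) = (c^2 - 6*c - 7)/(c^2 - 11*c + 24)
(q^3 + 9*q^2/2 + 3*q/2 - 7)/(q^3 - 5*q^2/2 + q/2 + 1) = (2*q^2 + 11*q + 14)/(2*q^2 - 3*q - 2)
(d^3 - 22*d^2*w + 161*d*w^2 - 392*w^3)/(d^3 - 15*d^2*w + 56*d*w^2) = (d - 7*w)/d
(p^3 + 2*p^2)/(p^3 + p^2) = (p + 2)/(p + 1)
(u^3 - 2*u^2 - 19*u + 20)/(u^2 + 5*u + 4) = (u^2 - 6*u + 5)/(u + 1)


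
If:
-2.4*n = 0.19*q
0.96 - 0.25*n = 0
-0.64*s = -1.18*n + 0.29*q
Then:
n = 3.84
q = -48.51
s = 29.06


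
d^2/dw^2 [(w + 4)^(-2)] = 6/(w + 4)^4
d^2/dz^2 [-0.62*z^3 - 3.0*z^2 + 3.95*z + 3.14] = -3.72*z - 6.0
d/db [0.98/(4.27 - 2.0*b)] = 1.96/(2.0*b - 4.27)^2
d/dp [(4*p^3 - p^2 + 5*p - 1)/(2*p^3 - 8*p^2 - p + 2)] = (-30*p^4 - 28*p^3 + 71*p^2 - 20*p + 9)/(4*p^6 - 32*p^5 + 60*p^4 + 24*p^3 - 31*p^2 - 4*p + 4)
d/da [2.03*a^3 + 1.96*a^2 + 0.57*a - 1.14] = 6.09*a^2 + 3.92*a + 0.57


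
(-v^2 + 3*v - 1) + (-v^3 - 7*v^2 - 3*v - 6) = -v^3 - 8*v^2 - 7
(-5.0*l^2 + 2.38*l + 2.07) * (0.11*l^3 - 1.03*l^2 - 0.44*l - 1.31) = -0.55*l^5 + 5.4118*l^4 - 0.0236999999999998*l^3 + 3.3707*l^2 - 4.0286*l - 2.7117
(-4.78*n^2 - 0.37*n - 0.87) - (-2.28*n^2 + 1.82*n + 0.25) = -2.5*n^2 - 2.19*n - 1.12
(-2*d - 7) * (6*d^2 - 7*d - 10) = -12*d^3 - 28*d^2 + 69*d + 70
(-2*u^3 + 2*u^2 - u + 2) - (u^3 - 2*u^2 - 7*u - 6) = -3*u^3 + 4*u^2 + 6*u + 8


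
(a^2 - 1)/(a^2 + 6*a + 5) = (a - 1)/(a + 5)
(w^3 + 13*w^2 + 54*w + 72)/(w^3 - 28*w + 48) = (w^2 + 7*w + 12)/(w^2 - 6*w + 8)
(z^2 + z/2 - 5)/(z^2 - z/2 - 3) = (2*z + 5)/(2*z + 3)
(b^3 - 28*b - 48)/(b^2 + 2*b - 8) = (b^2 - 4*b - 12)/(b - 2)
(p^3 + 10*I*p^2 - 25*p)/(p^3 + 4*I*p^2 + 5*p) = (p + 5*I)/(p - I)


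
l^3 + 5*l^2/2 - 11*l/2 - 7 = (l - 2)*(l + 1)*(l + 7/2)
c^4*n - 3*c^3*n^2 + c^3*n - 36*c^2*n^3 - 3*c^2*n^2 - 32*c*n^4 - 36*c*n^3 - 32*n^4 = (c - 8*n)*(c + n)*(c + 4*n)*(c*n + n)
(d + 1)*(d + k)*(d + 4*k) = d^3 + 5*d^2*k + d^2 + 4*d*k^2 + 5*d*k + 4*k^2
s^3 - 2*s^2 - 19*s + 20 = (s - 5)*(s - 1)*(s + 4)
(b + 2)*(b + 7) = b^2 + 9*b + 14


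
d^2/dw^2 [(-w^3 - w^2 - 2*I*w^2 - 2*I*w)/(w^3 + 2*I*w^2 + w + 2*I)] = 2*(-w^3 + 3*w^2 + 3*w - 1)/(w^6 + 3*w^4 + 3*w^2 + 1)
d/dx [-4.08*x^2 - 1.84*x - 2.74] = -8.16*x - 1.84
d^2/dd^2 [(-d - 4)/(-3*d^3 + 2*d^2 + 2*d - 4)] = 2*((d + 4)*(-9*d^2 + 4*d + 2)^2 + (-9*d^2 + 4*d - (d + 4)*(9*d - 2) + 2)*(3*d^3 - 2*d^2 - 2*d + 4))/(3*d^3 - 2*d^2 - 2*d + 4)^3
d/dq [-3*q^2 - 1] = -6*q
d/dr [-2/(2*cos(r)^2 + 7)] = -4*sin(2*r)/(cos(2*r) + 8)^2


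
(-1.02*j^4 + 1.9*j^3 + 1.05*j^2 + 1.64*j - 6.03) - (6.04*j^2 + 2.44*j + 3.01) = -1.02*j^4 + 1.9*j^3 - 4.99*j^2 - 0.8*j - 9.04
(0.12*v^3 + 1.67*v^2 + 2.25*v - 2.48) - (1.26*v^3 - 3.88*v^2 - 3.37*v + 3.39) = -1.14*v^3 + 5.55*v^2 + 5.62*v - 5.87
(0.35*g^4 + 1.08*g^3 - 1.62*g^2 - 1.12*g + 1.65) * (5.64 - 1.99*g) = -0.6965*g^5 - 0.1752*g^4 + 9.315*g^3 - 6.908*g^2 - 9.6003*g + 9.306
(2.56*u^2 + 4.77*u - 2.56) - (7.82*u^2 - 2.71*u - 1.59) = -5.26*u^2 + 7.48*u - 0.97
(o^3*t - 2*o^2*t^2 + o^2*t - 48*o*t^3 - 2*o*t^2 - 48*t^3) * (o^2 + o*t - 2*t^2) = o^5*t - o^4*t^2 + o^4*t - 52*o^3*t^3 - o^3*t^2 - 44*o^2*t^4 - 52*o^2*t^3 + 96*o*t^5 - 44*o*t^4 + 96*t^5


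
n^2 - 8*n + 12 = (n - 6)*(n - 2)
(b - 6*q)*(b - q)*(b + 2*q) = b^3 - 5*b^2*q - 8*b*q^2 + 12*q^3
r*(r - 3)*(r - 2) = r^3 - 5*r^2 + 6*r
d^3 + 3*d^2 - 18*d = d*(d - 3)*(d + 6)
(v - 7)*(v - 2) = v^2 - 9*v + 14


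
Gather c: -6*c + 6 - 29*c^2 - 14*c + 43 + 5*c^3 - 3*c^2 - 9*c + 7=5*c^3 - 32*c^2 - 29*c + 56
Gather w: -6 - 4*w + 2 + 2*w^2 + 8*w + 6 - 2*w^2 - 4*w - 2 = 0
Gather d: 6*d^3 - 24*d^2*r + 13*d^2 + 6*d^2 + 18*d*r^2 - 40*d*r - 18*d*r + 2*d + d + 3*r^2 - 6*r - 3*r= 6*d^3 + d^2*(19 - 24*r) + d*(18*r^2 - 58*r + 3) + 3*r^2 - 9*r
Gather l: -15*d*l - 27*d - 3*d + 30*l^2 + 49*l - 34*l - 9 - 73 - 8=-30*d + 30*l^2 + l*(15 - 15*d) - 90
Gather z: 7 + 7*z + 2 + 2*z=9*z + 9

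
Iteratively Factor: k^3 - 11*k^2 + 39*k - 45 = (k - 3)*(k^2 - 8*k + 15) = (k - 5)*(k - 3)*(k - 3)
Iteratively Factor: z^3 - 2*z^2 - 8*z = (z - 4)*(z^2 + 2*z) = z*(z - 4)*(z + 2)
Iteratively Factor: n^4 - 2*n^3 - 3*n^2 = (n + 1)*(n^3 - 3*n^2) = n*(n + 1)*(n^2 - 3*n) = n*(n - 3)*(n + 1)*(n)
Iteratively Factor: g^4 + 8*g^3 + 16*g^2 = (g)*(g^3 + 8*g^2 + 16*g) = g^2*(g^2 + 8*g + 16) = g^2*(g + 4)*(g + 4)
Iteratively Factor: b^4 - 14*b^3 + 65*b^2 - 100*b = (b - 4)*(b^3 - 10*b^2 + 25*b) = (b - 5)*(b - 4)*(b^2 - 5*b) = (b - 5)^2*(b - 4)*(b)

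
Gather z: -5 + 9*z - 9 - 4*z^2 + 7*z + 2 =-4*z^2 + 16*z - 12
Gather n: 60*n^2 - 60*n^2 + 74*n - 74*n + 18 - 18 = 0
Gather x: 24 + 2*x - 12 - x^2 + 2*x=-x^2 + 4*x + 12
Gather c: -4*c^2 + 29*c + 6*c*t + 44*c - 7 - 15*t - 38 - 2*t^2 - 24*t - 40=-4*c^2 + c*(6*t + 73) - 2*t^2 - 39*t - 85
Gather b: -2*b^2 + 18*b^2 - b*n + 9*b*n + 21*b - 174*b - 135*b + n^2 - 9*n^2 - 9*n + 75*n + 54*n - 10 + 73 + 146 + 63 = 16*b^2 + b*(8*n - 288) - 8*n^2 + 120*n + 272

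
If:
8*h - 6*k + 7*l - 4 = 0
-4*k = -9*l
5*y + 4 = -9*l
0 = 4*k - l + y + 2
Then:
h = 85/248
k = -27/62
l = -6/31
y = -14/31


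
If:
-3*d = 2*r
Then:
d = -2*r/3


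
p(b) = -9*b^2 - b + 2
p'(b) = -18*b - 1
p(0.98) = -7.62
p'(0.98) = -18.64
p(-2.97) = -74.42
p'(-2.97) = 52.46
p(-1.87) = -27.60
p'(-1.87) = 32.66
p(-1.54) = -17.80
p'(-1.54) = 26.72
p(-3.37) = -96.84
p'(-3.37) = 59.66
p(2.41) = -52.68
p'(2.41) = -44.38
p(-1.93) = -29.59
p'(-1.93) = 33.74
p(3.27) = -97.51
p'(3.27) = -59.86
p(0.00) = 2.00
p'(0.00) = -1.00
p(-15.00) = -2008.00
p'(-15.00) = 269.00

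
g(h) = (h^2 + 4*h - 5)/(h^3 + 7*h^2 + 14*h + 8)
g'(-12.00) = -0.00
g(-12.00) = -0.10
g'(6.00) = -0.00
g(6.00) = 0.10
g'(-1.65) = -30.27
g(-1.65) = 16.61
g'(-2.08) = -700.61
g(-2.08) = -54.21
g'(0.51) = 0.50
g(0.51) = -0.16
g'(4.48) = -0.01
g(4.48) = 0.11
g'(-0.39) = 5.49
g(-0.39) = -1.81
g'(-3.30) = -0.46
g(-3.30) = -3.49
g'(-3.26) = -0.79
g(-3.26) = -3.52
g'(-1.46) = -2.70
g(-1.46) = 13.80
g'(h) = (2*h + 4)/(h^3 + 7*h^2 + 14*h + 8) + (-3*h^2 - 14*h - 14)*(h^2 + 4*h - 5)/(h^3 + 7*h^2 + 14*h + 8)^2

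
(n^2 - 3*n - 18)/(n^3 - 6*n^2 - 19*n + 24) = (n - 6)/(n^2 - 9*n + 8)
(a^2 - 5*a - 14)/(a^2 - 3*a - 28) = (a + 2)/(a + 4)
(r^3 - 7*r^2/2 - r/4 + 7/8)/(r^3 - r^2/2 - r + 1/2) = (r^2 - 3*r - 7/4)/(r^2 - 1)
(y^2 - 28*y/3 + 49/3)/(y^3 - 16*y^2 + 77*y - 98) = (y - 7/3)/(y^2 - 9*y + 14)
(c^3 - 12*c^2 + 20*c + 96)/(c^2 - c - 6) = (c^2 - 14*c + 48)/(c - 3)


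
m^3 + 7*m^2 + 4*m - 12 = (m - 1)*(m + 2)*(m + 6)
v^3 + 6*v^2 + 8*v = v*(v + 2)*(v + 4)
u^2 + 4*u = u*(u + 4)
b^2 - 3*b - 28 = (b - 7)*(b + 4)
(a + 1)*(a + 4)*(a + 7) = a^3 + 12*a^2 + 39*a + 28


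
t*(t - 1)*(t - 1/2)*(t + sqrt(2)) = t^4 - 3*t^3/2 + sqrt(2)*t^3 - 3*sqrt(2)*t^2/2 + t^2/2 + sqrt(2)*t/2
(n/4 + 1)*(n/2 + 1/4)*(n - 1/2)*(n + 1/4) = n^4/8 + 17*n^3/32 + 3*n^2/32 - 17*n/128 - 1/32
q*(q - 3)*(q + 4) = q^3 + q^2 - 12*q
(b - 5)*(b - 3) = b^2 - 8*b + 15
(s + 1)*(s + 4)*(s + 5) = s^3 + 10*s^2 + 29*s + 20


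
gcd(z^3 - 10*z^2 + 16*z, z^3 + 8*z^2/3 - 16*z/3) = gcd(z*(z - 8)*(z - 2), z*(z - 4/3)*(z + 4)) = z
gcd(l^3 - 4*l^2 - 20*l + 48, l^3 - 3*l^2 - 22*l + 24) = l^2 - 2*l - 24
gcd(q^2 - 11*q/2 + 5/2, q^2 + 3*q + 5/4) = 1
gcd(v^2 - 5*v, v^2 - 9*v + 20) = v - 5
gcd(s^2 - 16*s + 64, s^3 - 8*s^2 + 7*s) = 1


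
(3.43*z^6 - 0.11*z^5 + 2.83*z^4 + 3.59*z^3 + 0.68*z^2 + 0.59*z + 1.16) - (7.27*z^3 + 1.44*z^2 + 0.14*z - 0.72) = 3.43*z^6 - 0.11*z^5 + 2.83*z^4 - 3.68*z^3 - 0.76*z^2 + 0.45*z + 1.88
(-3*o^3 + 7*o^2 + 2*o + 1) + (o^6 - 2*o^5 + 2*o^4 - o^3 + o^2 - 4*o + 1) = o^6 - 2*o^5 + 2*o^4 - 4*o^3 + 8*o^2 - 2*o + 2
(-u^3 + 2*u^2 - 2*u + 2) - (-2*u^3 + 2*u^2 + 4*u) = u^3 - 6*u + 2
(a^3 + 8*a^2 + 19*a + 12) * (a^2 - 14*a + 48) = a^5 - 6*a^4 - 45*a^3 + 130*a^2 + 744*a + 576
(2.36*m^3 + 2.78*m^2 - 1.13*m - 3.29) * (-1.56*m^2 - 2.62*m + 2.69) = -3.6816*m^5 - 10.52*m^4 + 0.8276*m^3 + 15.5712*m^2 + 5.5801*m - 8.8501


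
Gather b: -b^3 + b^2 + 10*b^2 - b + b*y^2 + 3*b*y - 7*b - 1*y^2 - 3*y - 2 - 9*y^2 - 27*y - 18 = -b^3 + 11*b^2 + b*(y^2 + 3*y - 8) - 10*y^2 - 30*y - 20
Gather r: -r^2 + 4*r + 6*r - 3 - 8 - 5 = -r^2 + 10*r - 16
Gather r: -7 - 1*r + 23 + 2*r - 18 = r - 2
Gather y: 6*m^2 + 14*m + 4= 6*m^2 + 14*m + 4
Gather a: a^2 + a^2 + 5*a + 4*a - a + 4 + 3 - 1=2*a^2 + 8*a + 6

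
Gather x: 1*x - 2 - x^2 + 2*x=-x^2 + 3*x - 2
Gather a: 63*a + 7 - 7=63*a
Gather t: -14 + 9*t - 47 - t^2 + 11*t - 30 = -t^2 + 20*t - 91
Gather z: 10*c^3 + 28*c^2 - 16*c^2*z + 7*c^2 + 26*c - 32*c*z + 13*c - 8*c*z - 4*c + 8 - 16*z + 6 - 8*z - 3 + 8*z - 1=10*c^3 + 35*c^2 + 35*c + z*(-16*c^2 - 40*c - 16) + 10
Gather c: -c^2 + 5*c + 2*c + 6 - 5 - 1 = -c^2 + 7*c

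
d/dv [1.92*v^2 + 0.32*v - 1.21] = 3.84*v + 0.32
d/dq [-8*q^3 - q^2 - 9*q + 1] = -24*q^2 - 2*q - 9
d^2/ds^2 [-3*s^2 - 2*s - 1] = -6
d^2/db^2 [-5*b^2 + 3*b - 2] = -10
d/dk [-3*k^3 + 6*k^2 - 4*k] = -9*k^2 + 12*k - 4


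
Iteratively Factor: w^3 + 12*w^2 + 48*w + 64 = (w + 4)*(w^2 + 8*w + 16) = (w + 4)^2*(w + 4)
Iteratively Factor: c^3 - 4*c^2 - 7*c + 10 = (c - 5)*(c^2 + c - 2) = (c - 5)*(c - 1)*(c + 2)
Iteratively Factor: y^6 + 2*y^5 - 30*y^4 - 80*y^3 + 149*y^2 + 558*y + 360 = (y - 5)*(y^5 + 7*y^4 + 5*y^3 - 55*y^2 - 126*y - 72) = (y - 5)*(y + 3)*(y^4 + 4*y^3 - 7*y^2 - 34*y - 24) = (y - 5)*(y + 1)*(y + 3)*(y^3 + 3*y^2 - 10*y - 24) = (y - 5)*(y + 1)*(y + 3)*(y + 4)*(y^2 - y - 6) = (y - 5)*(y - 3)*(y + 1)*(y + 3)*(y + 4)*(y + 2)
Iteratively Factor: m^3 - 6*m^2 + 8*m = (m)*(m^2 - 6*m + 8) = m*(m - 2)*(m - 4)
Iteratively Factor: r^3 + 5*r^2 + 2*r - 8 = (r + 4)*(r^2 + r - 2) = (r + 2)*(r + 4)*(r - 1)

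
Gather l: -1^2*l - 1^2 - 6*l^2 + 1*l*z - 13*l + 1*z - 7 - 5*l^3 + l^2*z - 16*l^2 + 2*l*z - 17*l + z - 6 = -5*l^3 + l^2*(z - 22) + l*(3*z - 31) + 2*z - 14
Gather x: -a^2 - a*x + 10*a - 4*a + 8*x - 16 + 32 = -a^2 + 6*a + x*(8 - a) + 16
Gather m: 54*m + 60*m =114*m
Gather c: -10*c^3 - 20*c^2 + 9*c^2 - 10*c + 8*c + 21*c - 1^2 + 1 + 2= -10*c^3 - 11*c^2 + 19*c + 2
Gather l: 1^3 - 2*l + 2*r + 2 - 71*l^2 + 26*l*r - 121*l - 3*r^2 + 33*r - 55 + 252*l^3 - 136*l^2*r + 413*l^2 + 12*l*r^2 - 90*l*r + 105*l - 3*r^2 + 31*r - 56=252*l^3 + l^2*(342 - 136*r) + l*(12*r^2 - 64*r - 18) - 6*r^2 + 66*r - 108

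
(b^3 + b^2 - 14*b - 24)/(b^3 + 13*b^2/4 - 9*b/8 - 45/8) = 8*(b^2 - 2*b - 8)/(8*b^2 + 2*b - 15)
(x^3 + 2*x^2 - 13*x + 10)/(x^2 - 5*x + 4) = (x^2 + 3*x - 10)/(x - 4)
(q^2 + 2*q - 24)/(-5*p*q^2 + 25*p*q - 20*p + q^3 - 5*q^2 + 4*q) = (-q - 6)/(5*p*q - 5*p - q^2 + q)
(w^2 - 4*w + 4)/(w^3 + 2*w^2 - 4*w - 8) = (w - 2)/(w^2 + 4*w + 4)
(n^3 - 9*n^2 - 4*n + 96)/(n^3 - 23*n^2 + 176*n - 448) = (n^2 - n - 12)/(n^2 - 15*n + 56)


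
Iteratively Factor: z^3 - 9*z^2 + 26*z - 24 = (z - 4)*(z^2 - 5*z + 6) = (z - 4)*(z - 3)*(z - 2)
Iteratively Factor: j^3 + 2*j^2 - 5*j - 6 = (j + 1)*(j^2 + j - 6) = (j + 1)*(j + 3)*(j - 2)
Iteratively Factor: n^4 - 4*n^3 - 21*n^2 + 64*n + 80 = (n - 4)*(n^3 - 21*n - 20) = (n - 4)*(n + 4)*(n^2 - 4*n - 5) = (n - 5)*(n - 4)*(n + 4)*(n + 1)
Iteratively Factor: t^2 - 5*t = (t)*(t - 5)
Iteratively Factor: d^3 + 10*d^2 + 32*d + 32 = (d + 4)*(d^2 + 6*d + 8) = (d + 2)*(d + 4)*(d + 4)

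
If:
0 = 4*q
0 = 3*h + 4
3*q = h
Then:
No Solution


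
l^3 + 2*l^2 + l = l*(l + 1)^2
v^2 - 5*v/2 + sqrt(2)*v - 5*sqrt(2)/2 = (v - 5/2)*(v + sqrt(2))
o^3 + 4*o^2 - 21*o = o*(o - 3)*(o + 7)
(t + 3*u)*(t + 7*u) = t^2 + 10*t*u + 21*u^2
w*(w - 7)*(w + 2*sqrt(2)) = w^3 - 7*w^2 + 2*sqrt(2)*w^2 - 14*sqrt(2)*w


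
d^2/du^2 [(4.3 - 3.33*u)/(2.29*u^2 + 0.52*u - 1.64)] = (-(3.33*u - 4.3)*(4.58*u + 0.52)*(9.16*u + 1.04) + (45.7542*u - 16.2308)*(2.29*u^2 + 0.52*u - 1.64))/(2.29*u^2 + 0.52*u - 1.64)^3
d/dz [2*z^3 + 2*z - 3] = 6*z^2 + 2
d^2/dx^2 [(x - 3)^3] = 6*x - 18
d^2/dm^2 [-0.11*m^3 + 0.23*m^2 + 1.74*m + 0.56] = 0.46 - 0.66*m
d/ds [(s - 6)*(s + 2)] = 2*s - 4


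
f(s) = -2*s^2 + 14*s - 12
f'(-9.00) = 50.00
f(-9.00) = -300.00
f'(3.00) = 2.00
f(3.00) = 12.00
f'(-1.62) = 20.48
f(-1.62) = -39.93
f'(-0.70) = 16.80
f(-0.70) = -22.78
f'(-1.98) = 21.92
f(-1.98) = -47.56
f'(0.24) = 13.04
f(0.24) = -8.76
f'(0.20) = 13.20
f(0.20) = -9.28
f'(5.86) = -9.44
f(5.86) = 1.36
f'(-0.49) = 15.96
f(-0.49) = -19.34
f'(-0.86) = 17.44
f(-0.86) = -25.52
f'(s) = 14 - 4*s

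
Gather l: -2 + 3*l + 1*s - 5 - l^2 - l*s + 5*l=-l^2 + l*(8 - s) + s - 7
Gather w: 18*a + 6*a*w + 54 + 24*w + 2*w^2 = 18*a + 2*w^2 + w*(6*a + 24) + 54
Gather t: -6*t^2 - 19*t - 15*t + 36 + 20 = -6*t^2 - 34*t + 56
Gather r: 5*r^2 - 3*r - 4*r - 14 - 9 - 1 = 5*r^2 - 7*r - 24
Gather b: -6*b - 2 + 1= -6*b - 1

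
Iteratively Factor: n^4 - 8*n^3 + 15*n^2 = (n - 5)*(n^3 - 3*n^2) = n*(n - 5)*(n^2 - 3*n) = n*(n - 5)*(n - 3)*(n)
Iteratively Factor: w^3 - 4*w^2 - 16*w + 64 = (w - 4)*(w^2 - 16) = (w - 4)^2*(w + 4)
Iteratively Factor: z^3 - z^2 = (z)*(z^2 - z) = z*(z - 1)*(z)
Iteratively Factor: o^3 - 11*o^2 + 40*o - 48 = (o - 4)*(o^2 - 7*o + 12) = (o - 4)^2*(o - 3)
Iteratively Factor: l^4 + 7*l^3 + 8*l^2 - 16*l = (l)*(l^3 + 7*l^2 + 8*l - 16) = l*(l - 1)*(l^2 + 8*l + 16) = l*(l - 1)*(l + 4)*(l + 4)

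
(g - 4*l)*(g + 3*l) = g^2 - g*l - 12*l^2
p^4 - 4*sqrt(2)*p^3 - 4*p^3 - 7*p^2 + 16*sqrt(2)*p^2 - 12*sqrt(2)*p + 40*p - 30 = (p - 3)*(p - 1)*(p - 5*sqrt(2))*(p + sqrt(2))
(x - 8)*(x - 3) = x^2 - 11*x + 24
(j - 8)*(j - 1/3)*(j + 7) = j^3 - 4*j^2/3 - 167*j/3 + 56/3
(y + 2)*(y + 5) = y^2 + 7*y + 10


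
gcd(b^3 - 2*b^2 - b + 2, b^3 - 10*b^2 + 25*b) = 1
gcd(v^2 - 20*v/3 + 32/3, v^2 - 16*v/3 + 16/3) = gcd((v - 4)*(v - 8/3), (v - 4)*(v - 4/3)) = v - 4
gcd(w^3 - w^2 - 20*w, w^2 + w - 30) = w - 5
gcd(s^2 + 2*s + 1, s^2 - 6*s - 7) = s + 1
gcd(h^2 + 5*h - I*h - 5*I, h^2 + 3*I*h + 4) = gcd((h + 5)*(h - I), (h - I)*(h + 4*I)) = h - I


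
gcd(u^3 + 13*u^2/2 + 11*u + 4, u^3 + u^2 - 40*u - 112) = u + 4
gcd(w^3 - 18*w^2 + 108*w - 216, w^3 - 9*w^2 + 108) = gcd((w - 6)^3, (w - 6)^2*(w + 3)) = w^2 - 12*w + 36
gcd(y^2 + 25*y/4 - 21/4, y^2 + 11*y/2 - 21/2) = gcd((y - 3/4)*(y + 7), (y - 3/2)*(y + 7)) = y + 7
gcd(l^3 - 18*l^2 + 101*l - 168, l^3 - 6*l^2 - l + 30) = l - 3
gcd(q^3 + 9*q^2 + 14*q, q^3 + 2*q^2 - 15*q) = q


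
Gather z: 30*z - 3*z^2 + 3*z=-3*z^2 + 33*z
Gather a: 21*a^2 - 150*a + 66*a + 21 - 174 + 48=21*a^2 - 84*a - 105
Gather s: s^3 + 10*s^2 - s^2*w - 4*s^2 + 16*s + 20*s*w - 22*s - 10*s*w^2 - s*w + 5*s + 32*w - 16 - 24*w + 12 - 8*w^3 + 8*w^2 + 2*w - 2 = s^3 + s^2*(6 - w) + s*(-10*w^2 + 19*w - 1) - 8*w^3 + 8*w^2 + 10*w - 6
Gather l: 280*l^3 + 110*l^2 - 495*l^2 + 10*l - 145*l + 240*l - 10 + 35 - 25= 280*l^3 - 385*l^2 + 105*l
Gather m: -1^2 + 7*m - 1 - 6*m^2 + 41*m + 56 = -6*m^2 + 48*m + 54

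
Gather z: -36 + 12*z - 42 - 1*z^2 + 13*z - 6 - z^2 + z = -2*z^2 + 26*z - 84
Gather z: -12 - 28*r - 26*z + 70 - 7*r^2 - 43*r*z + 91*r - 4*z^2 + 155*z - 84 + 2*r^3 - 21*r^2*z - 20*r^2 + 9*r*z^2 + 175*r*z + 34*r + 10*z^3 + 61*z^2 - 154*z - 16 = 2*r^3 - 27*r^2 + 97*r + 10*z^3 + z^2*(9*r + 57) + z*(-21*r^2 + 132*r - 25) - 42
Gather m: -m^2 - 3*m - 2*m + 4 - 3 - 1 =-m^2 - 5*m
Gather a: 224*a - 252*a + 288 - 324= -28*a - 36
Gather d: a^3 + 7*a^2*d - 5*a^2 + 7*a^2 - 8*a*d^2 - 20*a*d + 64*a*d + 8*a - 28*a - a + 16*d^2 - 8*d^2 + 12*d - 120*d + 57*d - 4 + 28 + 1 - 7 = a^3 + 2*a^2 - 21*a + d^2*(8 - 8*a) + d*(7*a^2 + 44*a - 51) + 18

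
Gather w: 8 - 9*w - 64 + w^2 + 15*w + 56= w^2 + 6*w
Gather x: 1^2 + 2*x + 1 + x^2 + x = x^2 + 3*x + 2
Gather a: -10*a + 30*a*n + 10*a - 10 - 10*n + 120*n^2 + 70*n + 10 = 30*a*n + 120*n^2 + 60*n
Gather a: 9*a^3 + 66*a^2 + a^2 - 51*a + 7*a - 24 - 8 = 9*a^3 + 67*a^2 - 44*a - 32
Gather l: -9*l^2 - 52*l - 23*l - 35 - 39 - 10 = -9*l^2 - 75*l - 84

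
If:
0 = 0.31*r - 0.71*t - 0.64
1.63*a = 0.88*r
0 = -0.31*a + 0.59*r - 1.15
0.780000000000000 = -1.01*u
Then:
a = 1.47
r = 2.72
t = 0.29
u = -0.77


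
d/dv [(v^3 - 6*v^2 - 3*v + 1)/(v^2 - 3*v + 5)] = (v^4 - 6*v^3 + 36*v^2 - 62*v - 12)/(v^4 - 6*v^3 + 19*v^2 - 30*v + 25)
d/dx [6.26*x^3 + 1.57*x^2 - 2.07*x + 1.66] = 18.78*x^2 + 3.14*x - 2.07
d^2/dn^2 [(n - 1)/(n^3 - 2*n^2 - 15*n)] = 2*(3*n^5 - 12*n^4 + 35*n^3 + 33*n^2 - 90*n - 225)/(n^3*(n^6 - 6*n^5 - 33*n^4 + 172*n^3 + 495*n^2 - 1350*n - 3375))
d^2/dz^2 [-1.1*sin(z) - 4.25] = 1.1*sin(z)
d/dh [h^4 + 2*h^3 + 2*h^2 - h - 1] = 4*h^3 + 6*h^2 + 4*h - 1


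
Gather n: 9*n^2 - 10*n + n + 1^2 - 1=9*n^2 - 9*n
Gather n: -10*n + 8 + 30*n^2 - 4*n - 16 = 30*n^2 - 14*n - 8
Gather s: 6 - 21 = -15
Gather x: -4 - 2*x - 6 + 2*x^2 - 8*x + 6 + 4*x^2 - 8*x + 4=6*x^2 - 18*x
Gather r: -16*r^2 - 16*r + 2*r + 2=-16*r^2 - 14*r + 2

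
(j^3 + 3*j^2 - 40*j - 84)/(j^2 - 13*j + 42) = (j^2 + 9*j + 14)/(j - 7)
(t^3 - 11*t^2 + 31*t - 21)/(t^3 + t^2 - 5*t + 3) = (t^2 - 10*t + 21)/(t^2 + 2*t - 3)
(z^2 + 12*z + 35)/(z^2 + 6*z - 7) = (z + 5)/(z - 1)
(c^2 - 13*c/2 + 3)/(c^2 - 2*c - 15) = (-c^2 + 13*c/2 - 3)/(-c^2 + 2*c + 15)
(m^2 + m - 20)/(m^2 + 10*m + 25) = (m - 4)/(m + 5)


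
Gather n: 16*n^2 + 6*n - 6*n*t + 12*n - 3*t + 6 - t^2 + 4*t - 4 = 16*n^2 + n*(18 - 6*t) - t^2 + t + 2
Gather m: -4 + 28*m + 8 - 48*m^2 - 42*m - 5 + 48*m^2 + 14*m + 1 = 0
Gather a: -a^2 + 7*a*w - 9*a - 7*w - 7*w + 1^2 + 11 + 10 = -a^2 + a*(7*w - 9) - 14*w + 22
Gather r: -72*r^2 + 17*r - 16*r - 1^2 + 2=-72*r^2 + r + 1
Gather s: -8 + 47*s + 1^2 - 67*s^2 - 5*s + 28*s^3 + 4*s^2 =28*s^3 - 63*s^2 + 42*s - 7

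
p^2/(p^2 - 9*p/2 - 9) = 2*p^2/(2*p^2 - 9*p - 18)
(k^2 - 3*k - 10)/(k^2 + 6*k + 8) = (k - 5)/(k + 4)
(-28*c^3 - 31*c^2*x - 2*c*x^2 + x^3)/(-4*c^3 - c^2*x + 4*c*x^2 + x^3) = (-7*c + x)/(-c + x)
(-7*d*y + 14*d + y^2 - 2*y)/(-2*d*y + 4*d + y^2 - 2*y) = (-7*d + y)/(-2*d + y)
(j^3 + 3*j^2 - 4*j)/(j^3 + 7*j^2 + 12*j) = (j - 1)/(j + 3)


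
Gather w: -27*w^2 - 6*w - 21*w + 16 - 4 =-27*w^2 - 27*w + 12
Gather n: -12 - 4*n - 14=-4*n - 26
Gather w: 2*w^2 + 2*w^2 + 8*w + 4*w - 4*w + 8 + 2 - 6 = 4*w^2 + 8*w + 4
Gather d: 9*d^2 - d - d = 9*d^2 - 2*d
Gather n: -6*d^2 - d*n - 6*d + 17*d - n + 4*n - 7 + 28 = -6*d^2 + 11*d + n*(3 - d) + 21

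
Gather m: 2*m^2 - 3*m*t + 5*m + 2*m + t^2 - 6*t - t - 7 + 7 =2*m^2 + m*(7 - 3*t) + t^2 - 7*t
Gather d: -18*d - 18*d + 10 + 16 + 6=32 - 36*d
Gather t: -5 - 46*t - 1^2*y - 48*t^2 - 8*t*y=-48*t^2 + t*(-8*y - 46) - y - 5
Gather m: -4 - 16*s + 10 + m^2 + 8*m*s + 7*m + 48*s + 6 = m^2 + m*(8*s + 7) + 32*s + 12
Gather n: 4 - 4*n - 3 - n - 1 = -5*n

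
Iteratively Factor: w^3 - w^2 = (w)*(w^2 - w) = w*(w - 1)*(w)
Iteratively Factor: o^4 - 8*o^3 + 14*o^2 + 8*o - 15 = (o - 1)*(o^3 - 7*o^2 + 7*o + 15) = (o - 1)*(o + 1)*(o^2 - 8*o + 15) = (o - 3)*(o - 1)*(o + 1)*(o - 5)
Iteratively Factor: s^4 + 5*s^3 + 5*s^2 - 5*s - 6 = (s - 1)*(s^3 + 6*s^2 + 11*s + 6) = (s - 1)*(s + 2)*(s^2 + 4*s + 3) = (s - 1)*(s + 1)*(s + 2)*(s + 3)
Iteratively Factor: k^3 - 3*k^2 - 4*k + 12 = (k + 2)*(k^2 - 5*k + 6) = (k - 2)*(k + 2)*(k - 3)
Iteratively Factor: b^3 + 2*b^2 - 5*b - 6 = (b + 1)*(b^2 + b - 6) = (b + 1)*(b + 3)*(b - 2)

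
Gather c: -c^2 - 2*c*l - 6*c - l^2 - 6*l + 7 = -c^2 + c*(-2*l - 6) - l^2 - 6*l + 7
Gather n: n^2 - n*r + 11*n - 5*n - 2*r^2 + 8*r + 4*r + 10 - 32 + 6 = n^2 + n*(6 - r) - 2*r^2 + 12*r - 16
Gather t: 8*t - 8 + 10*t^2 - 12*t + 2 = 10*t^2 - 4*t - 6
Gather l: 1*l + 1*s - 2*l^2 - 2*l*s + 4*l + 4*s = -2*l^2 + l*(5 - 2*s) + 5*s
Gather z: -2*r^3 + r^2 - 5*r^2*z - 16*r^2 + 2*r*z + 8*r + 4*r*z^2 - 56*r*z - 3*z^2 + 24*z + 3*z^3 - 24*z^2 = -2*r^3 - 15*r^2 + 8*r + 3*z^3 + z^2*(4*r - 27) + z*(-5*r^2 - 54*r + 24)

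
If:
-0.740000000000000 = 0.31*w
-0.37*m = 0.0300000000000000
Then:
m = -0.08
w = -2.39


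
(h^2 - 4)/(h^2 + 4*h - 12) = (h + 2)/(h + 6)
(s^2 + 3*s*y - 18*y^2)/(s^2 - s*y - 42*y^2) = (-s + 3*y)/(-s + 7*y)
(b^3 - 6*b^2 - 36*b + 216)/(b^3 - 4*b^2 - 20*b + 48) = (b^2 - 36)/(b^2 + 2*b - 8)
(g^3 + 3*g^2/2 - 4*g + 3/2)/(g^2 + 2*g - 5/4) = 2*(g^2 + 2*g - 3)/(2*g + 5)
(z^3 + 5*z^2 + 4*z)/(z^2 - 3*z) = (z^2 + 5*z + 4)/(z - 3)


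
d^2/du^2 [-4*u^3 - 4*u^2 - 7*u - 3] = -24*u - 8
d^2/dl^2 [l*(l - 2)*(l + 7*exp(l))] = 7*l^2*exp(l) + 14*l*exp(l) + 6*l - 14*exp(l) - 4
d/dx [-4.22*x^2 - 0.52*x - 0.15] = -8.44*x - 0.52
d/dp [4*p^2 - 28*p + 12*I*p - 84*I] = 8*p - 28 + 12*I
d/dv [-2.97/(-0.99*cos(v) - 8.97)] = 2.9403*sin(v)/(0.99*cos(v) + 8.97)^2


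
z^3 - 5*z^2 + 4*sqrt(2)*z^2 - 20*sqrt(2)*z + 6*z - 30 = (z - 5)*(z + sqrt(2))*(z + 3*sqrt(2))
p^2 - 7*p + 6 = (p - 6)*(p - 1)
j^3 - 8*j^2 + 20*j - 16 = (j - 4)*(j - 2)^2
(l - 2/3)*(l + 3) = l^2 + 7*l/3 - 2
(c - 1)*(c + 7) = c^2 + 6*c - 7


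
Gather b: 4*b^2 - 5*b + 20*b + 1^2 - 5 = 4*b^2 + 15*b - 4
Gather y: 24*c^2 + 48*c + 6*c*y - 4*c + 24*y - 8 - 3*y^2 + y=24*c^2 + 44*c - 3*y^2 + y*(6*c + 25) - 8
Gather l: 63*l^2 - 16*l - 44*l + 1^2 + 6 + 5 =63*l^2 - 60*l + 12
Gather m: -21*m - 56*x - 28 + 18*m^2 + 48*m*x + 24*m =18*m^2 + m*(48*x + 3) - 56*x - 28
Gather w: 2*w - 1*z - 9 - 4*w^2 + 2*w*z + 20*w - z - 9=-4*w^2 + w*(2*z + 22) - 2*z - 18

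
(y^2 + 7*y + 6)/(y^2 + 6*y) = (y + 1)/y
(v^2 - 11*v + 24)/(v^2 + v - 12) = (v - 8)/(v + 4)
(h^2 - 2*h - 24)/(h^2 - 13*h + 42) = (h + 4)/(h - 7)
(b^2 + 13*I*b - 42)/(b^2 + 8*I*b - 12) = (b + 7*I)/(b + 2*I)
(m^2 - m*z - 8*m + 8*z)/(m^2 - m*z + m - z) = (m - 8)/(m + 1)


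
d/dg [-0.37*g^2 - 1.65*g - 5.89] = -0.74*g - 1.65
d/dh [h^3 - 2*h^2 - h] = 3*h^2 - 4*h - 1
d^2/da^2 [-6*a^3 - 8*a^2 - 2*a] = -36*a - 16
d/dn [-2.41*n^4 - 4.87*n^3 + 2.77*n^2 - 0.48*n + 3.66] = -9.64*n^3 - 14.61*n^2 + 5.54*n - 0.48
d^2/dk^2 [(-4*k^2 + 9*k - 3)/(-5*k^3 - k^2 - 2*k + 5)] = 2*(100*k^6 - 675*k^5 + 195*k^4 + 893*k^3 - 1191*k^2 + 108*k + 37)/(125*k^9 + 75*k^8 + 165*k^7 - 314*k^6 - 84*k^5 - 303*k^4 + 323*k^3 + 15*k^2 + 150*k - 125)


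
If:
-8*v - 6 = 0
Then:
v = -3/4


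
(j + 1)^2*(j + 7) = j^3 + 9*j^2 + 15*j + 7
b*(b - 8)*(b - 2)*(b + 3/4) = b^4 - 37*b^3/4 + 17*b^2/2 + 12*b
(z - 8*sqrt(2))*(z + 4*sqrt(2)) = z^2 - 4*sqrt(2)*z - 64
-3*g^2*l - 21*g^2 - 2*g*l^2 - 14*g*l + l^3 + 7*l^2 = (-3*g + l)*(g + l)*(l + 7)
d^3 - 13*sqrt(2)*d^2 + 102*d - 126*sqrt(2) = (d - 7*sqrt(2))*(d - 3*sqrt(2))^2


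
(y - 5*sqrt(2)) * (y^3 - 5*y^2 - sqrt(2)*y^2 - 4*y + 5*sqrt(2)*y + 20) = y^4 - 6*sqrt(2)*y^3 - 5*y^3 + 6*y^2 + 30*sqrt(2)*y^2 - 30*y + 20*sqrt(2)*y - 100*sqrt(2)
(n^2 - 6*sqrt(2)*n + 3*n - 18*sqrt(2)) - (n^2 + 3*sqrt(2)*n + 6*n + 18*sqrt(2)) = -9*sqrt(2)*n - 3*n - 36*sqrt(2)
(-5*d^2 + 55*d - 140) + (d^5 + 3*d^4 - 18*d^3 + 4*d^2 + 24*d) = d^5 + 3*d^4 - 18*d^3 - d^2 + 79*d - 140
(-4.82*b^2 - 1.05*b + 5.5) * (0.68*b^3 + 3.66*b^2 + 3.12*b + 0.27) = -3.2776*b^5 - 18.3552*b^4 - 15.1414*b^3 + 15.5526*b^2 + 16.8765*b + 1.485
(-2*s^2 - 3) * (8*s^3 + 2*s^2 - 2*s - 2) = -16*s^5 - 4*s^4 - 20*s^3 - 2*s^2 + 6*s + 6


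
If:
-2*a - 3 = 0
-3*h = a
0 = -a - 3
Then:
No Solution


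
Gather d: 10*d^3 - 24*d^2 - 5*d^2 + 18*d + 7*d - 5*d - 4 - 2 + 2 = 10*d^3 - 29*d^2 + 20*d - 4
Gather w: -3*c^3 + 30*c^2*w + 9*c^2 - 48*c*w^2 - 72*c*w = -3*c^3 + 9*c^2 - 48*c*w^2 + w*(30*c^2 - 72*c)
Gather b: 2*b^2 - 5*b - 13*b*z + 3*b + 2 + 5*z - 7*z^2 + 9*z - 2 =2*b^2 + b*(-13*z - 2) - 7*z^2 + 14*z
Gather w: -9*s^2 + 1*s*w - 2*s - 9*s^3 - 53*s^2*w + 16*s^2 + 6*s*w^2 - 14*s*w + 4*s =-9*s^3 + 7*s^2 + 6*s*w^2 + 2*s + w*(-53*s^2 - 13*s)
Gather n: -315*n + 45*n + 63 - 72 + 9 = -270*n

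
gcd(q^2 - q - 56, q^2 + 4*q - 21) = q + 7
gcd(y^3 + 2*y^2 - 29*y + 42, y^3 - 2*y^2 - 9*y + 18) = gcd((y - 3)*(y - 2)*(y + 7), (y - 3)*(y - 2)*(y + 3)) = y^2 - 5*y + 6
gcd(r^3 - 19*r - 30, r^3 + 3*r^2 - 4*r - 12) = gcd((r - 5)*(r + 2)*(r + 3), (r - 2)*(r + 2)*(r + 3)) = r^2 + 5*r + 6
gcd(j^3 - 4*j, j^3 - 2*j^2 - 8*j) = j^2 + 2*j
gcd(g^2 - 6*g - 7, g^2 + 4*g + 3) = g + 1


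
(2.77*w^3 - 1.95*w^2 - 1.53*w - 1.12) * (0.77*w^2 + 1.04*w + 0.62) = 2.1329*w^5 + 1.3793*w^4 - 1.4887*w^3 - 3.6626*w^2 - 2.1134*w - 0.6944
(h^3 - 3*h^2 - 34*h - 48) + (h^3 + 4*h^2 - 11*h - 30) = 2*h^3 + h^2 - 45*h - 78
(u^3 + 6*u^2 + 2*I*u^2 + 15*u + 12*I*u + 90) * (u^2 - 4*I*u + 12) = u^5 + 6*u^4 - 2*I*u^4 + 35*u^3 - 12*I*u^3 + 210*u^2 - 36*I*u^2 + 180*u - 216*I*u + 1080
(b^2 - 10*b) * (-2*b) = -2*b^3 + 20*b^2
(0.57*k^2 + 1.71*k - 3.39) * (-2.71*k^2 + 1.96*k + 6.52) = -1.5447*k^4 - 3.5169*k^3 + 16.2549*k^2 + 4.5048*k - 22.1028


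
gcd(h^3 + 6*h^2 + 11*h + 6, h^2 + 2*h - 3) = h + 3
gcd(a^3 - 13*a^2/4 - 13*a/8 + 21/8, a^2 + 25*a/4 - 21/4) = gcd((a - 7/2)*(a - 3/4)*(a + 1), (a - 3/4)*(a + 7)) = a - 3/4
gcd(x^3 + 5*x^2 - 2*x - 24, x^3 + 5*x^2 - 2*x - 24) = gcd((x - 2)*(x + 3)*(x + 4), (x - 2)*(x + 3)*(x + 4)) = x^3 + 5*x^2 - 2*x - 24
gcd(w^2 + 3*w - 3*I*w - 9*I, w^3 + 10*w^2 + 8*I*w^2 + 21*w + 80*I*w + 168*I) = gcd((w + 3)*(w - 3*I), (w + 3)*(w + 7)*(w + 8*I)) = w + 3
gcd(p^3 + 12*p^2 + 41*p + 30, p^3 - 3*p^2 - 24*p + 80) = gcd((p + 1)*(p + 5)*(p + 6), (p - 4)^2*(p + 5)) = p + 5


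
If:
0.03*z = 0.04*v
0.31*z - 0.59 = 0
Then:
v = 1.43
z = 1.90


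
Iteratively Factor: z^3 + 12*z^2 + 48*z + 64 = (z + 4)*(z^2 + 8*z + 16) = (z + 4)^2*(z + 4)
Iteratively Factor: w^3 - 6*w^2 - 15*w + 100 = (w - 5)*(w^2 - w - 20) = (w - 5)^2*(w + 4)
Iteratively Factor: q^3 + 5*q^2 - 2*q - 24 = (q - 2)*(q^2 + 7*q + 12) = (q - 2)*(q + 4)*(q + 3)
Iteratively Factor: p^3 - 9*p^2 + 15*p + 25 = (p - 5)*(p^2 - 4*p - 5) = (p - 5)*(p + 1)*(p - 5)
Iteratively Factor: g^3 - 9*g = (g + 3)*(g^2 - 3*g) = (g - 3)*(g + 3)*(g)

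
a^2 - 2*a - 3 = (a - 3)*(a + 1)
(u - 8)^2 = u^2 - 16*u + 64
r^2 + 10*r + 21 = (r + 3)*(r + 7)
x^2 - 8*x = x*(x - 8)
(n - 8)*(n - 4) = n^2 - 12*n + 32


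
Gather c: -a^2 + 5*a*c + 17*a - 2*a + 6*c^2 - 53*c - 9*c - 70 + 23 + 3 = -a^2 + 15*a + 6*c^2 + c*(5*a - 62) - 44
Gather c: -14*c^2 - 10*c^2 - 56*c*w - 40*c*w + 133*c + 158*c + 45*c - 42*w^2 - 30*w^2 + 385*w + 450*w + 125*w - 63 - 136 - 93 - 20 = -24*c^2 + c*(336 - 96*w) - 72*w^2 + 960*w - 312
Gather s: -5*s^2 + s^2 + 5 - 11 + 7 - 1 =-4*s^2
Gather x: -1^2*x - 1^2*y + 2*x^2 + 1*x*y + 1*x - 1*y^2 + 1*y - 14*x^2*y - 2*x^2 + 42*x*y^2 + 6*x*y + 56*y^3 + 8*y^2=-14*x^2*y + x*(42*y^2 + 7*y) + 56*y^3 + 7*y^2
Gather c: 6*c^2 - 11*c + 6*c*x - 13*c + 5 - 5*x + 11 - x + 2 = 6*c^2 + c*(6*x - 24) - 6*x + 18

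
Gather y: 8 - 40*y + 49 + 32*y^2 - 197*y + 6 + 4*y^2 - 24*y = 36*y^2 - 261*y + 63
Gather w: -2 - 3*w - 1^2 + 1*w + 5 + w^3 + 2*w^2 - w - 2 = w^3 + 2*w^2 - 3*w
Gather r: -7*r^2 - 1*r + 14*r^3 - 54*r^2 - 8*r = 14*r^3 - 61*r^2 - 9*r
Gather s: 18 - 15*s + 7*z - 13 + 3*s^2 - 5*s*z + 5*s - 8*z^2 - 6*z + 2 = 3*s^2 + s*(-5*z - 10) - 8*z^2 + z + 7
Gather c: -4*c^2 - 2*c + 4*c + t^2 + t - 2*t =-4*c^2 + 2*c + t^2 - t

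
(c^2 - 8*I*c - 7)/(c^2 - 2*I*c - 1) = (c - 7*I)/(c - I)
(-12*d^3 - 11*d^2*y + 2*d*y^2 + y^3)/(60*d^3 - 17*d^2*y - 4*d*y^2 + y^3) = (d + y)/(-5*d + y)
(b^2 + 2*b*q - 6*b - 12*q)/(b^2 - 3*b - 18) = (b + 2*q)/(b + 3)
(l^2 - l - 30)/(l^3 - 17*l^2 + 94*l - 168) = (l + 5)/(l^2 - 11*l + 28)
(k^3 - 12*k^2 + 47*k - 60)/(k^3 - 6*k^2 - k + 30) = (k - 4)/(k + 2)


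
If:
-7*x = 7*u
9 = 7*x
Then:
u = -9/7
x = 9/7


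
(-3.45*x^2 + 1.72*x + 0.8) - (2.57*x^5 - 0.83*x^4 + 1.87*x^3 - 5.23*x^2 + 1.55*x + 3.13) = -2.57*x^5 + 0.83*x^4 - 1.87*x^3 + 1.78*x^2 + 0.17*x - 2.33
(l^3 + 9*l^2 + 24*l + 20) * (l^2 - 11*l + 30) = l^5 - 2*l^4 - 45*l^3 + 26*l^2 + 500*l + 600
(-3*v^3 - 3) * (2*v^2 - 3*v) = -6*v^5 + 9*v^4 - 6*v^2 + 9*v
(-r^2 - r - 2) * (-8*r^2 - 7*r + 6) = 8*r^4 + 15*r^3 + 17*r^2 + 8*r - 12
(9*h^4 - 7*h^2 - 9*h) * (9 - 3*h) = -27*h^5 + 81*h^4 + 21*h^3 - 36*h^2 - 81*h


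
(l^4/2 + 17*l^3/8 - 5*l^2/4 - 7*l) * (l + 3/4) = l^5/2 + 5*l^4/2 + 11*l^3/32 - 127*l^2/16 - 21*l/4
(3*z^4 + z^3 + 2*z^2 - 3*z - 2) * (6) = 18*z^4 + 6*z^3 + 12*z^2 - 18*z - 12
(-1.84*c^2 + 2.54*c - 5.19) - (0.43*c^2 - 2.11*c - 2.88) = -2.27*c^2 + 4.65*c - 2.31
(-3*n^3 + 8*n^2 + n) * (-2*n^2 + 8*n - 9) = 6*n^5 - 40*n^4 + 89*n^3 - 64*n^2 - 9*n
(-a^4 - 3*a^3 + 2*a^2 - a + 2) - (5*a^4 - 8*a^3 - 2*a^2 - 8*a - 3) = -6*a^4 + 5*a^3 + 4*a^2 + 7*a + 5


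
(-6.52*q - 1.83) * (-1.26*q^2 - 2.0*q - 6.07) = 8.2152*q^3 + 15.3458*q^2 + 43.2364*q + 11.1081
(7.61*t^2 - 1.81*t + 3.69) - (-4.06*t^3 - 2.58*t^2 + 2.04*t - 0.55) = 4.06*t^3 + 10.19*t^2 - 3.85*t + 4.24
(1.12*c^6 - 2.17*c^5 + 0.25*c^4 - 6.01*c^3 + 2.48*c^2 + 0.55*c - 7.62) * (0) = 0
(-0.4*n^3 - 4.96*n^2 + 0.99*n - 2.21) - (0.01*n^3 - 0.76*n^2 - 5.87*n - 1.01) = -0.41*n^3 - 4.2*n^2 + 6.86*n - 1.2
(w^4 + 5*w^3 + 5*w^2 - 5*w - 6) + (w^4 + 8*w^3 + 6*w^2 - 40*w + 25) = 2*w^4 + 13*w^3 + 11*w^2 - 45*w + 19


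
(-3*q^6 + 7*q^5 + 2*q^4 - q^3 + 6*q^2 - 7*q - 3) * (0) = 0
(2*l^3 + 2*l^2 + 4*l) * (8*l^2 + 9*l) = 16*l^5 + 34*l^4 + 50*l^3 + 36*l^2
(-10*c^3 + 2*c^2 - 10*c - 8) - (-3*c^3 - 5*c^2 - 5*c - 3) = -7*c^3 + 7*c^2 - 5*c - 5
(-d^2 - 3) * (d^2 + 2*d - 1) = -d^4 - 2*d^3 - 2*d^2 - 6*d + 3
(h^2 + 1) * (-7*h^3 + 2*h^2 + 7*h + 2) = -7*h^5 + 2*h^4 + 4*h^2 + 7*h + 2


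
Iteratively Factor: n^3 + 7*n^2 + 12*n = (n + 4)*(n^2 + 3*n) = n*(n + 4)*(n + 3)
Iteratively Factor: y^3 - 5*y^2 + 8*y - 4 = (y - 1)*(y^2 - 4*y + 4) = (y - 2)*(y - 1)*(y - 2)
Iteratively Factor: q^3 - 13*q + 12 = (q - 1)*(q^2 + q - 12) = (q - 1)*(q + 4)*(q - 3)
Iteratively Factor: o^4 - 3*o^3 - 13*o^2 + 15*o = (o + 3)*(o^3 - 6*o^2 + 5*o) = (o - 1)*(o + 3)*(o^2 - 5*o) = o*(o - 1)*(o + 3)*(o - 5)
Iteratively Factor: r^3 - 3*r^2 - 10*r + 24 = (r - 2)*(r^2 - r - 12) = (r - 4)*(r - 2)*(r + 3)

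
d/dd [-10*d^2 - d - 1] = -20*d - 1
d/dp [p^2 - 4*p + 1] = 2*p - 4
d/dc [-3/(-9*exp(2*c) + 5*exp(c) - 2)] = (15 - 54*exp(c))*exp(c)/(9*exp(2*c) - 5*exp(c) + 2)^2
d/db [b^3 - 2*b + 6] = 3*b^2 - 2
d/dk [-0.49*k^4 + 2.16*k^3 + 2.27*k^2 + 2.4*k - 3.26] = -1.96*k^3 + 6.48*k^2 + 4.54*k + 2.4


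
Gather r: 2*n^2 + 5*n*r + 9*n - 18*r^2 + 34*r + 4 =2*n^2 + 9*n - 18*r^2 + r*(5*n + 34) + 4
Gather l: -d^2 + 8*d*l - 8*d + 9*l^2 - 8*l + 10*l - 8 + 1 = -d^2 - 8*d + 9*l^2 + l*(8*d + 2) - 7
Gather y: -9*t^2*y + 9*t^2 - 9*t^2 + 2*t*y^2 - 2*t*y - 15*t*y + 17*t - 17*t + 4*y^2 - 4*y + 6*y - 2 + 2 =y^2*(2*t + 4) + y*(-9*t^2 - 17*t + 2)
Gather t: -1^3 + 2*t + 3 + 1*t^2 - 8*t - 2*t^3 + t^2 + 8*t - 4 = -2*t^3 + 2*t^2 + 2*t - 2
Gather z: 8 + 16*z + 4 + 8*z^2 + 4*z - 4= 8*z^2 + 20*z + 8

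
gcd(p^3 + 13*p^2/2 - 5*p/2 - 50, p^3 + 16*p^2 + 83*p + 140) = p^2 + 9*p + 20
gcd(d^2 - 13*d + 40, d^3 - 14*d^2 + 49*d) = 1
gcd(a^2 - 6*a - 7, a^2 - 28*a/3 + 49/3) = a - 7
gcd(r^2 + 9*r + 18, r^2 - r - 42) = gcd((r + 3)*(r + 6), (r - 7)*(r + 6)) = r + 6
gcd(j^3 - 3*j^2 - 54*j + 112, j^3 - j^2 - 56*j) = j^2 - j - 56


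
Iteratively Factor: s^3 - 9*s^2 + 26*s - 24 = (s - 3)*(s^2 - 6*s + 8) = (s - 3)*(s - 2)*(s - 4)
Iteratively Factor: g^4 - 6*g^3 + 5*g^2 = (g)*(g^3 - 6*g^2 + 5*g) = g^2*(g^2 - 6*g + 5) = g^2*(g - 5)*(g - 1)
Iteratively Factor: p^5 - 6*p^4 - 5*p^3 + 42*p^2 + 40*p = (p)*(p^4 - 6*p^3 - 5*p^2 + 42*p + 40) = p*(p - 4)*(p^3 - 2*p^2 - 13*p - 10) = p*(p - 4)*(p + 2)*(p^2 - 4*p - 5) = p*(p - 4)*(p + 1)*(p + 2)*(p - 5)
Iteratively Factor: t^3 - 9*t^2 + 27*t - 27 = (t - 3)*(t^2 - 6*t + 9) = (t - 3)^2*(t - 3)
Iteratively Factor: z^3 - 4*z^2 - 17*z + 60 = (z - 3)*(z^2 - z - 20) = (z - 3)*(z + 4)*(z - 5)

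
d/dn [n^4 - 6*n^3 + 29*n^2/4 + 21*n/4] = 4*n^3 - 18*n^2 + 29*n/2 + 21/4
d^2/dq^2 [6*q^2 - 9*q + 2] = 12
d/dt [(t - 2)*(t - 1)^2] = (t - 1)*(3*t - 5)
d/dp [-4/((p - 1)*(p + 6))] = 4*(2*p + 5)/((p - 1)^2*(p + 6)^2)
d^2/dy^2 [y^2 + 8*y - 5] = 2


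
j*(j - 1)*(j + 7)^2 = j^4 + 13*j^3 + 35*j^2 - 49*j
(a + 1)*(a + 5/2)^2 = a^3 + 6*a^2 + 45*a/4 + 25/4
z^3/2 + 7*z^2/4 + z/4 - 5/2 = (z/2 + 1)*(z - 1)*(z + 5/2)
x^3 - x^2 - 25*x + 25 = (x - 5)*(x - 1)*(x + 5)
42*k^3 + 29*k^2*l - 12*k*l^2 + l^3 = (-7*k + l)*(-6*k + l)*(k + l)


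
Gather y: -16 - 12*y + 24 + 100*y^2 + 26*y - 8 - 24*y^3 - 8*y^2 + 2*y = -24*y^3 + 92*y^2 + 16*y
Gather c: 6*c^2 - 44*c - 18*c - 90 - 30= 6*c^2 - 62*c - 120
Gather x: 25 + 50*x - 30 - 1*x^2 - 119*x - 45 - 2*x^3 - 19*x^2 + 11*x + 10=-2*x^3 - 20*x^2 - 58*x - 40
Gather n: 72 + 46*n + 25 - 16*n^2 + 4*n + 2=-16*n^2 + 50*n + 99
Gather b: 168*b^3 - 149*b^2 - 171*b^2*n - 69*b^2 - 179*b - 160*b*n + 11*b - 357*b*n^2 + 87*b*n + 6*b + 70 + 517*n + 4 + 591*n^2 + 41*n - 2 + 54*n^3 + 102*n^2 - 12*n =168*b^3 + b^2*(-171*n - 218) + b*(-357*n^2 - 73*n - 162) + 54*n^3 + 693*n^2 + 546*n + 72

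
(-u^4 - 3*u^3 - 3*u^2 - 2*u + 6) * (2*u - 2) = -2*u^5 - 4*u^4 + 2*u^2 + 16*u - 12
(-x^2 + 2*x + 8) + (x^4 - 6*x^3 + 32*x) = x^4 - 6*x^3 - x^2 + 34*x + 8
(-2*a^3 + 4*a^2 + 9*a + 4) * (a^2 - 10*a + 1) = -2*a^5 + 24*a^4 - 33*a^3 - 82*a^2 - 31*a + 4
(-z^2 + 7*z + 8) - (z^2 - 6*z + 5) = -2*z^2 + 13*z + 3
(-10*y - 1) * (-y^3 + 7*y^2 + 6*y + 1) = 10*y^4 - 69*y^3 - 67*y^2 - 16*y - 1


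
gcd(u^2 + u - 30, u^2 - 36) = u + 6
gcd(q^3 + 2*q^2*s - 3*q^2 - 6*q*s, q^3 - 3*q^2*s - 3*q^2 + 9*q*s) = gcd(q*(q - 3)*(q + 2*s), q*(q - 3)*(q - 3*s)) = q^2 - 3*q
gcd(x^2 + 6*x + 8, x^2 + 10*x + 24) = x + 4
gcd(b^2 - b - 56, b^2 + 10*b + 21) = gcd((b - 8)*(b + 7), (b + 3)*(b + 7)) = b + 7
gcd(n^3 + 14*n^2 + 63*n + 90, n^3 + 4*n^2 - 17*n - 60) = n^2 + 8*n + 15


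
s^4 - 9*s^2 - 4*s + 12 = (s - 3)*(s - 1)*(s + 2)^2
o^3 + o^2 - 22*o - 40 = (o - 5)*(o + 2)*(o + 4)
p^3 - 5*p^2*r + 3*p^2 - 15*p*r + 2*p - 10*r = (p + 1)*(p + 2)*(p - 5*r)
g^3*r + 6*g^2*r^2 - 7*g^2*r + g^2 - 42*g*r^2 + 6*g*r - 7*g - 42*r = (g - 7)*(g + 6*r)*(g*r + 1)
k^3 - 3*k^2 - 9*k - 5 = (k - 5)*(k + 1)^2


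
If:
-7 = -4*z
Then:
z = 7/4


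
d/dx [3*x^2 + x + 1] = 6*x + 1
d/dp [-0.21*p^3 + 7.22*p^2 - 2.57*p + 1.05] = -0.63*p^2 + 14.44*p - 2.57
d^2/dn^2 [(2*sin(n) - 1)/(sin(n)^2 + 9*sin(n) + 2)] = (-2*sin(n)^5 + 22*sin(n)^4 + 55*sin(n)^3 + 103*sin(n)^2 - 104*sin(n) - 230)/(sin(n)^2 + 9*sin(n) + 2)^3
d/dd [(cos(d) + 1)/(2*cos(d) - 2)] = sin(d)/(cos(d) - 1)^2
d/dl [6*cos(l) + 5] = -6*sin(l)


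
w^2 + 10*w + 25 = (w + 5)^2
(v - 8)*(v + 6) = v^2 - 2*v - 48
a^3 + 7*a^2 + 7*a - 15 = (a - 1)*(a + 3)*(a + 5)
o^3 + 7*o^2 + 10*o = o*(o + 2)*(o + 5)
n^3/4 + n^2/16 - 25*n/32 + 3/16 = (n/4 + 1/2)*(n - 3/2)*(n - 1/4)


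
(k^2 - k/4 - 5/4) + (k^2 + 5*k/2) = 2*k^2 + 9*k/4 - 5/4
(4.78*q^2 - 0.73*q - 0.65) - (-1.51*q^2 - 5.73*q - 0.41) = 6.29*q^2 + 5.0*q - 0.24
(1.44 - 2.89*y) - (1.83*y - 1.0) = 2.44 - 4.72*y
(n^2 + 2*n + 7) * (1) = n^2 + 2*n + 7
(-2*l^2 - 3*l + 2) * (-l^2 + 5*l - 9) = 2*l^4 - 7*l^3 + l^2 + 37*l - 18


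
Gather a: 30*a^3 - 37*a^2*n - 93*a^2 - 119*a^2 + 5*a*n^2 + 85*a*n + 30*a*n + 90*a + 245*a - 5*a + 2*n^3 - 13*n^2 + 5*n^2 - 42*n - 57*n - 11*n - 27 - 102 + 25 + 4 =30*a^3 + a^2*(-37*n - 212) + a*(5*n^2 + 115*n + 330) + 2*n^3 - 8*n^2 - 110*n - 100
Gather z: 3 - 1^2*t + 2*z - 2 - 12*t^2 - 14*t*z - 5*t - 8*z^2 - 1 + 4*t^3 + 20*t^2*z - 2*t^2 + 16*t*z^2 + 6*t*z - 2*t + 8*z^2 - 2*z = 4*t^3 - 14*t^2 + 16*t*z^2 - 8*t + z*(20*t^2 - 8*t)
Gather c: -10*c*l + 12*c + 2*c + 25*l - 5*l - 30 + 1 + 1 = c*(14 - 10*l) + 20*l - 28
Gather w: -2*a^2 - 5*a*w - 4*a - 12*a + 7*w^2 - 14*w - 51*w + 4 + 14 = -2*a^2 - 16*a + 7*w^2 + w*(-5*a - 65) + 18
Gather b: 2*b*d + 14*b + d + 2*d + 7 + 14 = b*(2*d + 14) + 3*d + 21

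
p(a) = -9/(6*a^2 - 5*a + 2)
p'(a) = -9*(5 - 12*a)/(6*a^2 - 5*a + 2)^2 = 9*(12*a - 5)/(6*a^2 - 5*a + 2)^2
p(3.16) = -0.20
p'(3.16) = 0.14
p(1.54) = -1.06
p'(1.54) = 1.67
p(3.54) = -0.15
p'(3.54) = 0.10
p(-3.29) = -0.11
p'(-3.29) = -0.06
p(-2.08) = -0.23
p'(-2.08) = -0.18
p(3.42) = -0.16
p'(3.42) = 0.11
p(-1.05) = -0.65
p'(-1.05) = -0.82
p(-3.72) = -0.09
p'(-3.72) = -0.04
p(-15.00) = -0.00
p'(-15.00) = 0.00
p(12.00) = -0.01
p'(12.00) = 0.00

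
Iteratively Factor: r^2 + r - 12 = (r + 4)*(r - 3)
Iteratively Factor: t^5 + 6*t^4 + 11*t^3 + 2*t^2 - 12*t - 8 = (t + 2)*(t^4 + 4*t^3 + 3*t^2 - 4*t - 4) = (t + 2)^2*(t^3 + 2*t^2 - t - 2) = (t + 2)^3*(t^2 - 1) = (t + 1)*(t + 2)^3*(t - 1)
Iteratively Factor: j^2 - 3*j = (j)*(j - 3)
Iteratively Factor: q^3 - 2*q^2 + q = (q)*(q^2 - 2*q + 1) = q*(q - 1)*(q - 1)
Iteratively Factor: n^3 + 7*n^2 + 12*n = (n)*(n^2 + 7*n + 12) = n*(n + 4)*(n + 3)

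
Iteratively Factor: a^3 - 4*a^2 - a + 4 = (a - 4)*(a^2 - 1) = (a - 4)*(a - 1)*(a + 1)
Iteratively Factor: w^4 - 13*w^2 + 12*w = (w)*(w^3 - 13*w + 12) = w*(w - 1)*(w^2 + w - 12) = w*(w - 3)*(w - 1)*(w + 4)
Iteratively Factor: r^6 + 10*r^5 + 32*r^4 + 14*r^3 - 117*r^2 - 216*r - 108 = (r + 2)*(r^5 + 8*r^4 + 16*r^3 - 18*r^2 - 81*r - 54) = (r + 2)*(r + 3)*(r^4 + 5*r^3 + r^2 - 21*r - 18) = (r + 1)*(r + 2)*(r + 3)*(r^3 + 4*r^2 - 3*r - 18) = (r + 1)*(r + 2)*(r + 3)^2*(r^2 + r - 6) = (r + 1)*(r + 2)*(r + 3)^3*(r - 2)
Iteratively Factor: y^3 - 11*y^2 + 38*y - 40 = (y - 2)*(y^2 - 9*y + 20) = (y - 5)*(y - 2)*(y - 4)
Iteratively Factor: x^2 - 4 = (x - 2)*(x + 2)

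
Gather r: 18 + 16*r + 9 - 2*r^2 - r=-2*r^2 + 15*r + 27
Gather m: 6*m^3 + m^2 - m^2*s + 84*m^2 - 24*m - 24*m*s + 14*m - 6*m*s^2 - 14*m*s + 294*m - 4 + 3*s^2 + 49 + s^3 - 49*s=6*m^3 + m^2*(85 - s) + m*(-6*s^2 - 38*s + 284) + s^3 + 3*s^2 - 49*s + 45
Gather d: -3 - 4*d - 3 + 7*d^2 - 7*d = 7*d^2 - 11*d - 6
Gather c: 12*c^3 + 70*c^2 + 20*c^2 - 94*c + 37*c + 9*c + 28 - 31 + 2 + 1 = 12*c^3 + 90*c^2 - 48*c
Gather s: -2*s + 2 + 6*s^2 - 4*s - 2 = 6*s^2 - 6*s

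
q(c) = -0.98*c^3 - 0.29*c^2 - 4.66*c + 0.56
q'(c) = -2.94*c^2 - 0.58*c - 4.66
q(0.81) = -3.93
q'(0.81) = -7.06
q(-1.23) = 7.68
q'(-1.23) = -8.39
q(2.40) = -25.84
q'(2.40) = -22.99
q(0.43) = -1.58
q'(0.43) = -5.45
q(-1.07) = 6.41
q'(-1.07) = -7.41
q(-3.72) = 64.33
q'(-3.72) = -43.19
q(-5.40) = 171.58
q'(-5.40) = -87.26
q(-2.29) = 21.48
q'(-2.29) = -18.75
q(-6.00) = 229.76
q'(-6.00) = -107.02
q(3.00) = -42.49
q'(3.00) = -32.86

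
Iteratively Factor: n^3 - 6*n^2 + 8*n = (n)*(n^2 - 6*n + 8) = n*(n - 4)*(n - 2)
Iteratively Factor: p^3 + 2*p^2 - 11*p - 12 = (p - 3)*(p^2 + 5*p + 4) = (p - 3)*(p + 4)*(p + 1)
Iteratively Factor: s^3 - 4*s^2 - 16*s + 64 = (s - 4)*(s^2 - 16) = (s - 4)*(s + 4)*(s - 4)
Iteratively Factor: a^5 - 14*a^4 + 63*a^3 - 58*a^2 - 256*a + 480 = (a + 2)*(a^4 - 16*a^3 + 95*a^2 - 248*a + 240) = (a - 5)*(a + 2)*(a^3 - 11*a^2 + 40*a - 48) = (a - 5)*(a - 3)*(a + 2)*(a^2 - 8*a + 16) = (a - 5)*(a - 4)*(a - 3)*(a + 2)*(a - 4)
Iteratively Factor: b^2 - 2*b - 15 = (b + 3)*(b - 5)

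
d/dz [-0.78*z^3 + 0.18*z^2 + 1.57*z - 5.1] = -2.34*z^2 + 0.36*z + 1.57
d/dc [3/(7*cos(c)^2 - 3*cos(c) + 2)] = 3*(14*cos(c) - 3)*sin(c)/(7*cos(c)^2 - 3*cos(c) + 2)^2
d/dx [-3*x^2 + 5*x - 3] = 5 - 6*x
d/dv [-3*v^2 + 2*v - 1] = 2 - 6*v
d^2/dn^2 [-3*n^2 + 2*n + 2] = -6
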